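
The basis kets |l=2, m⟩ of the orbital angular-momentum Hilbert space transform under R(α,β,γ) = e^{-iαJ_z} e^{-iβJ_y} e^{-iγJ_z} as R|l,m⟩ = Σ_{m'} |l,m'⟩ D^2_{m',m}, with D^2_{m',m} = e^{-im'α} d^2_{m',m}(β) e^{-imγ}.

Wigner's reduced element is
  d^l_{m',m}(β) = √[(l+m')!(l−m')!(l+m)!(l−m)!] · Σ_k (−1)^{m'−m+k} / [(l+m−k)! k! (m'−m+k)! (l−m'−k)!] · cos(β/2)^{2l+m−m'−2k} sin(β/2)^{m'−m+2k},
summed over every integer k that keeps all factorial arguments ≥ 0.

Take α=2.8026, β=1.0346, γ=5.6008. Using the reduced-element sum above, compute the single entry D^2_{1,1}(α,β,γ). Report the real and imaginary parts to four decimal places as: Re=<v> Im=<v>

D^2_{1,1}(2.8026,1.0346,5.6008) = e^{-i·1·2.8026}·d^2_{1,1}(1.0346)·e^{-i·1·5.6008}. Compute d first:
Half-angle: c=0.869158, s=0.494535. N=√(6·1·6·1)=6.000000
k: max(0,(1)−(1))=0 … min(2+(1),2−(1))=1
  k=0: (−1)^0·6.0000/(6)·0.8692^4·0.4945^0 = +0.570682
  k=1: (−1)^1·6.0000/(2)·0.8692^2·0.4945^2 = -0.554259
d^2_{1,1}(1.0346) = +0.570682 -0.554259 = +0.016423
D = (-0.943090-0.332537i)·(+0.016423)·(+0.776071+0.630646i) = -0.008576-0.014006i

Re=-0.0086 Im=-0.0140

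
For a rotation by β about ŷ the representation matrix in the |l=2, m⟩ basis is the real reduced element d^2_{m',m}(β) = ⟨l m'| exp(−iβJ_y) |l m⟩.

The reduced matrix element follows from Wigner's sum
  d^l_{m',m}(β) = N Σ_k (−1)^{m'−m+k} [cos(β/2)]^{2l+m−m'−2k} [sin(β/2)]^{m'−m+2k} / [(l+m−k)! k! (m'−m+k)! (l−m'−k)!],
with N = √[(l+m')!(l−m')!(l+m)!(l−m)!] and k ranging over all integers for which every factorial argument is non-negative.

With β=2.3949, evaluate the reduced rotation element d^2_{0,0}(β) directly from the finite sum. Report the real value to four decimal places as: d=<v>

d=0.3080

d^2_{0,0}(β=2.3949) via Wigner's sum:
c=cos(2.3949/2)=0.364733, s=sin(2.3949/2)=0.931112; N=√[2·2·2·2]=4.000000
Admissible k: 0..2 (factorial args all ≥0)
  k=0: (−1)^0·4.0000/(4)·0.3647^4·0.9311^0 = +0.017697
  k=1: (−1)^1·4.0000/(1)·0.3647^2·0.9311^2 = -0.461333
  k=2: (−1)^2·4.0000/(4)·0.3647^0·0.9311^4 = +0.751636
d^2_{0,0}(2.3949) = +0.017697 -0.461333 +0.751636 = +0.308000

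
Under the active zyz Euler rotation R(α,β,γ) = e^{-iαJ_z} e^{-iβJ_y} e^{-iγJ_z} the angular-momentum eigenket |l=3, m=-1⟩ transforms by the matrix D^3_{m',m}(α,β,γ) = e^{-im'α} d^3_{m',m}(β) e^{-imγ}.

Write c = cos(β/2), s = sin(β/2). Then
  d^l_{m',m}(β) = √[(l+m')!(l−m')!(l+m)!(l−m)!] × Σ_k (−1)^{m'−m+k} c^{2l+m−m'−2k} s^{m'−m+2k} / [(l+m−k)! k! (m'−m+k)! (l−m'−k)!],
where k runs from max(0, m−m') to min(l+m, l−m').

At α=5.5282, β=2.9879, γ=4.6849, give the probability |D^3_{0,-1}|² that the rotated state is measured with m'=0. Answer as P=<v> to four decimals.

D^3_{0,-1}(5.5282,2.9879,4.6849) = e^{-i·0·5.5282}·d^3_{0,-1}(2.9879)·e^{-i·-1·4.6849}. Compute d first:
With c≡cos(β/2)=0.076771 and s≡sin(β/2)=0.997049, N=[6·6·2·24]^{1/2}=41.569219
The bounds max(0,m−m')=0 and min(l+m,l−m')=2 give 3 terms
  k=0: (−1)^1·41.5692/(12)·0.0768^5·0.9970^1 = -0.000009
  k=1: (−1)^2·41.5692/(4)·0.0768^3·0.9970^3 = +0.004661
  k=2: (−1)^3·41.5692/(12)·0.0768^1·0.9970^5 = -0.262040
d^3_{0,-1}(2.9879) = -0.000009 +0.004661 -0.262040 = -0.257389
|D^3_{0,-1}|² = |d^3_{0,-1}(β)|² = (-0.257389)² = 0.066249 (the z-rotation phases have unit modulus)

P=0.0662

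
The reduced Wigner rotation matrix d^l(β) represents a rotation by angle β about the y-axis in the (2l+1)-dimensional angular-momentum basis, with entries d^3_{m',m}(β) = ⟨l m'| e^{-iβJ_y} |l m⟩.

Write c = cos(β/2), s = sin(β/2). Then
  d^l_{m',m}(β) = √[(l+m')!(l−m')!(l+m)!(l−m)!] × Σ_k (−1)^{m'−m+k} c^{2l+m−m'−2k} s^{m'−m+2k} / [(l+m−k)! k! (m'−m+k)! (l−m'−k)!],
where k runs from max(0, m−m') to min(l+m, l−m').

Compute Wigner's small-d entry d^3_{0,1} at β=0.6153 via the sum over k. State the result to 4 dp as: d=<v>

d^3_{0,1}(β=0.6153) via Wigner's sum:
Half-angle: c=0.953048, s=0.302820. N=√(6·6·24·2)=41.569219
Admissible k: 1..3 (factorial args all ≥0)
  k=1: (−1)^0·41.5692/(12)·0.9530^5·0.3028^1 = +0.824799
  k=2: (−1)^1·41.5692/(4)·0.9530^3·0.3028^3 = -0.249809
  k=3: (−1)^2·41.5692/(12)·0.9530^1·0.3028^5 = +0.008407
d^3_{0,1}(0.6153) = +0.824799 -0.249809 +0.008407 = +0.583397

d=0.5834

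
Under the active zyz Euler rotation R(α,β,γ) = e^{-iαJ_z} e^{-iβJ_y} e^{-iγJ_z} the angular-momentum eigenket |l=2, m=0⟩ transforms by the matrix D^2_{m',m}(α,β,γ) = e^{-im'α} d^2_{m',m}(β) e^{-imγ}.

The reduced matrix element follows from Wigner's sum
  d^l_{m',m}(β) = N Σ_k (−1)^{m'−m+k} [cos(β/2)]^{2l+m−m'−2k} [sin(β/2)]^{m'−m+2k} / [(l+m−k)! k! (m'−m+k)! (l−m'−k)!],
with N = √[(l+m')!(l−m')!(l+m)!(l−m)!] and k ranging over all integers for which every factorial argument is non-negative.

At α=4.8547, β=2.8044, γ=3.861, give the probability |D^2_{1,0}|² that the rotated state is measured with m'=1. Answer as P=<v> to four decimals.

Split into d^2_{1,0}(β=2.8044) × two z-phases.
Half-angle: c=0.167799, s=0.985821. N=√(6·1·2·2)=4.898979
Admissible k: 0..1 (factorial args all ≥0)
  k=0: (−1)^1·4.8990/(2)·0.1678^3·0.9858^1 = -0.011409
  k=1: (−1)^2·4.8990/(2)·0.1678^1·0.9858^3 = +0.393785
d^2_{1,0}(2.8044) = -0.011409 +0.393785 = +0.382376
|D^2_{1,0}|² = |d^2_{1,0}(β)|² = (+0.382376)² = 0.146211 (the z-rotation phases have unit modulus)

P=0.1462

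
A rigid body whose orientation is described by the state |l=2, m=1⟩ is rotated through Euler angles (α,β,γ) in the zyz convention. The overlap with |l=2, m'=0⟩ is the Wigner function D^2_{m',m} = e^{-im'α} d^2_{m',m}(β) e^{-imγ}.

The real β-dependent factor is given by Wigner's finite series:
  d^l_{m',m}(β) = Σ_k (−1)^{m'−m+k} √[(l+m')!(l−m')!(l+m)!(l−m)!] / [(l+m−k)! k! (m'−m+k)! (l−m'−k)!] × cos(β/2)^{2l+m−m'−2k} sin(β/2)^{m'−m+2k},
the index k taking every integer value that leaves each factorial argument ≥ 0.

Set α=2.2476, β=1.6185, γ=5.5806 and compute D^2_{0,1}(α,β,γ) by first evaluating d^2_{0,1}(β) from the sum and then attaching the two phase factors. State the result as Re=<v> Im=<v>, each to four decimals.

Re=-0.0445 Im=-0.0377

D^2_{0,1}(2.2476,1.6185,5.5806) = e^{-i·0·2.2476}·d^2_{0,1}(1.6185)·e^{-i·1·5.5806}. Compute d first:
With c≡cos(β/2)=0.690041 and s≡sin(β/2)=0.723770, N=[2·2·6·1]^{1/2}=4.898979
The bounds max(0,m−m')=1 and min(l+m,l−m')=2 give 2 terms
  k=1: (−1)^0·4.8990/(2)·0.6900^3·0.7238^1 = +0.582508
  k=2: (−1)^1·4.8990/(2)·0.6900^1·0.7238^3 = -0.640844
d^2_{0,1}(1.6185) = +0.582508 -0.640844 = -0.058336
Phases: e^{-i·(0)·2.2476}=+1.000000+0.000000i, e^{-i·(1)·5.5806}=+0.763174+0.646193i ⇒ D=-0.044521-0.037696i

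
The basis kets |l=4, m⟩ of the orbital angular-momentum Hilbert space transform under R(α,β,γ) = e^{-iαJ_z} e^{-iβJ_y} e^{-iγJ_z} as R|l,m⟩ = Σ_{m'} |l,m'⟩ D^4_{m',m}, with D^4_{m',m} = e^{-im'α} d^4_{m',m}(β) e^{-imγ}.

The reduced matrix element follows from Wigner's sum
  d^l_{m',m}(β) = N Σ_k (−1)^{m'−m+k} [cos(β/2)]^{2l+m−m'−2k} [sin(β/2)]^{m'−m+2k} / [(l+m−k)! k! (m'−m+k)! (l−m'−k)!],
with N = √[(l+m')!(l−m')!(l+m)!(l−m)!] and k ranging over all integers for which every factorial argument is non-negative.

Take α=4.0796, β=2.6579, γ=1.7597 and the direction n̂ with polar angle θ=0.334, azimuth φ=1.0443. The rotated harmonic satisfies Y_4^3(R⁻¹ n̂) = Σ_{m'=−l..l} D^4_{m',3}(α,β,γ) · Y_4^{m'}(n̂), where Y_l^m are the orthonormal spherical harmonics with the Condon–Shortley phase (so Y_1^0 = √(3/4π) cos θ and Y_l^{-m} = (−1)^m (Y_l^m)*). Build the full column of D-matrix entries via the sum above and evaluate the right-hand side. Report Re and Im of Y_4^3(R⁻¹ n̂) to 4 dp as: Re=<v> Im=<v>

Re=0.0005 Im=-0.0046

Need the full column D^4_{m',3} for m'=−4..4 at α=4.0796, β=2.6579, γ=1.7597.
cos(β/2)=0.239496, sin(β/2)=0.970897
d^4_{-4,3}: single k=7 term ⇒ +0.550879;  D = +0.024080-0.550352i
d^4_{-3,3}: k∈[6..7] ⇒ +0.336305 -0.789563 = -0.453258;  D = -0.353432-0.283775i
d^4_{-2,3}: k∈[5..6] ⇒ +0.133029 -0.728744 = -0.595716;  D = +0.575464-0.154006i
d^4_{-1,3}: k∈[4..5] ⇒ +0.038673 -0.381334 = -0.342662;  D = -0.124326+0.319312i
d^4_{0,3}: k∈[3..4] ⇒ +0.008532 -0.140224 = -0.131692;  D = -0.070700-0.111105i
d^4_{1,3}: k∈[2..3] ⇒ +0.001412 -0.038673 = -0.037261;  D = +0.037179+0.002460i
d^4_{2,3}: k∈[1..2] ⇒ +0.000164 -0.008095 = -0.007930;  D = -0.005102+0.006071i
d^4_{3,3}: k∈[0..1] ⇒ +0.000011 -0.001245 = -0.001234;  D = -0.000292-0.001199i
d^4_{4,3}: single k=0 term ⇒ -0.000124;  D = +0.000115+0.000048i
Y_4^{m'}(θ=0.334,φ=1.0443) and Σ D·Y over m':
  (+0.0241-0.5504i)·(-0.0026+0.0044i)  (-0.3534-0.2838i)·(-0.0417-0.0004i)  (+0.5755-0.1540i)·(-0.0934-0.1639i)  (-0.1243+0.3193i)·(+0.2391-0.4114i)  (-0.0707-0.1111i)·(+0.4343+0.0000i)  (+0.0372+0.0025i)·(-0.2391-0.4114i)  (-0.0051+0.0061i)·(-0.0934+0.1639i)  (-0.0003-0.0012i)·(+0.0417-0.0004i)  (+0.0001+0.0000i)·(-0.0026-0.0044i)
Y_4^3(R⁻¹ n̂) = +0.000518-0.004552i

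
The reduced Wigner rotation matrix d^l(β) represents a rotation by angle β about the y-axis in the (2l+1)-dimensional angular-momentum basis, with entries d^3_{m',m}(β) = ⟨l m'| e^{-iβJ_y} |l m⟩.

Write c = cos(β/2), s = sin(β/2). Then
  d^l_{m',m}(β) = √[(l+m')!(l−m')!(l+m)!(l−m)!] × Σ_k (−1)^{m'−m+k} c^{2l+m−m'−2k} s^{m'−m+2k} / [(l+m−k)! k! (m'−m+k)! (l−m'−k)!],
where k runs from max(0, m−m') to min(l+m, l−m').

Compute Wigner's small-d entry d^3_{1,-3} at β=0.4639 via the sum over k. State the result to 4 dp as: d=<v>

d^3_{1,-3}(β=0.4639) via Wigner's sum:
c=cos(0.4639/2)=0.973220, s=sin(0.4639/2)=0.229876; N=√[24·2·1·720]=185.903201
The bounds max(0,m−m')=0 and min(l+m,l−m')=0 give 1 term
  k=0: (−1)^4·185.9032/(48)·0.9732^2·0.2299^4 = +0.010243
d^3_{1,-3}(0.4639) = +0.010243

d=0.0102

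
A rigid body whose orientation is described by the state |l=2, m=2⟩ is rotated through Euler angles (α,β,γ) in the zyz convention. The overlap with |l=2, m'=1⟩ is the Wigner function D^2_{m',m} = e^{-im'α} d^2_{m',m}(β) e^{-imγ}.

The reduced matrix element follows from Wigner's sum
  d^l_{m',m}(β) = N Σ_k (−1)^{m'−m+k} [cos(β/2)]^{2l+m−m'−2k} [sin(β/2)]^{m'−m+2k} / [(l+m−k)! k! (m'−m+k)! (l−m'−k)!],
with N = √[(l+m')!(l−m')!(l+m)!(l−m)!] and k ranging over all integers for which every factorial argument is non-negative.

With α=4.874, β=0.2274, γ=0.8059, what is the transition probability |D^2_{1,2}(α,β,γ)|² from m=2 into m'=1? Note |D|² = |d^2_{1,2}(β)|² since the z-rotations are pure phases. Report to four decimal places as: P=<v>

P=0.0495

Split into d^2_{1,2}(β=0.2274) × two z-phases.
c=cos(0.2274/2)=0.993543, s=sin(0.2274/2)=0.113455; N=√[6·1·24·1]=12.000000
The bounds max(0,m−m')=1 and min(l+m,l−m')=1 give 1 term
  k=1: (−1)^0·12.0000/(6)·0.9935^3·0.1135^1 = +0.222543
d^2_{1,2}(0.2274) = +0.222543
|D^2_{1,2}|² = |d^2_{1,2}(β)|² = (+0.222543)² = 0.049526 (the z-rotation phases have unit modulus)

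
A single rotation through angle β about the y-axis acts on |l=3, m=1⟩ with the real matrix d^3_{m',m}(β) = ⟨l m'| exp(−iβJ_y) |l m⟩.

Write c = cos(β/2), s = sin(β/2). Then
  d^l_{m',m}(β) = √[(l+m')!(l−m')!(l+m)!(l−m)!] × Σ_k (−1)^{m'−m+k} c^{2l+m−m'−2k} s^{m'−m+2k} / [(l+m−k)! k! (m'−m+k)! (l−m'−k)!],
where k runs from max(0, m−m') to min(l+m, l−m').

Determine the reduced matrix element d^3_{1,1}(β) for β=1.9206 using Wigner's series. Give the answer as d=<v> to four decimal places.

d^3_{1,1}(β=1.9206) via Wigner's sum:
With c≡cos(β/2)=0.573274 and s≡sin(β/2)=0.819364, N=[24·2·24·2]^{1/2}=48.000000
The bounds max(0,m−m')=0 and min(l+m,l−m')=2 give 3 terms
  k=0: (−1)^0·48.0000/(48)·0.5733^6·0.8194^0 = +0.035496
  k=1: (−1)^1·48.0000/(6)·0.5733^4·0.8194^2 = -0.580087
  k=2: (−1)^2·48.0000/(8)·0.5733^2·0.8194^4 = +0.888756
d^3_{1,1}(1.9206) = +0.035496 -0.580087 +0.888756 = +0.344165

d=0.3442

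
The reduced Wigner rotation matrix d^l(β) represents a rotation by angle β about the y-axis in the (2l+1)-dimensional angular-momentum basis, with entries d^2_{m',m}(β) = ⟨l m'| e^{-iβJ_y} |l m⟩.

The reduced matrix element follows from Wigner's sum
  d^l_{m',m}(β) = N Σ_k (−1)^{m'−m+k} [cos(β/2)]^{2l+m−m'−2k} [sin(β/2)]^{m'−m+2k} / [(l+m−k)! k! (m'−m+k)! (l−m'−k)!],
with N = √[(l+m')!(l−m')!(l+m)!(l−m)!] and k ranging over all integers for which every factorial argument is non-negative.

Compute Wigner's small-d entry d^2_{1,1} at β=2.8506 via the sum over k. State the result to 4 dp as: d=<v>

d=-0.0613

d^2_{1,1}(β=2.8506) via Wigner's sum:
With c≡cos(β/2)=0.144984 and s≡sin(β/2)=0.989434, N=[6·1·6·1]^{1/2}=6.000000
k: max(0,(1)−(1))=0 … min(2+(1),2−(1))=1
  k=0: (−1)^0·6.0000/(6)·0.1450^4·0.9894^0 = +0.000442
  k=1: (−1)^1·6.0000/(2)·0.1450^2·0.9894^2 = -0.061735
d^2_{1,1}(2.8506) = +0.000442 -0.061735 = -0.061293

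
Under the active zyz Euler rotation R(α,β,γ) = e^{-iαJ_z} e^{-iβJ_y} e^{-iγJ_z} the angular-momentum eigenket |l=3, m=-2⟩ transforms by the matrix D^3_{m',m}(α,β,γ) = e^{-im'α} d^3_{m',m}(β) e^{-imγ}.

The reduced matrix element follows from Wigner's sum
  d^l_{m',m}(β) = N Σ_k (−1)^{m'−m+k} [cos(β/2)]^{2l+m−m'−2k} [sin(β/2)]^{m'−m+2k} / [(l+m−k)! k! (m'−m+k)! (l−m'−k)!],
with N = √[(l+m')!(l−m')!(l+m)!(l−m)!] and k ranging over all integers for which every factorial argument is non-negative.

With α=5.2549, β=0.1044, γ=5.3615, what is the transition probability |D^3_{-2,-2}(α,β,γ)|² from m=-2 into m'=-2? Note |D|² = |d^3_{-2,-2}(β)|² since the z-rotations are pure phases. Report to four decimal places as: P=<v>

First d^3_{-2,-2}(β=0.1044), then the phase factors e^{-i(-2)α} and e^{-i(-2)γ}:
Half-angle: c=0.998638, s=0.052176. N=√(1·120·1·120)=120.000000
k: max(0,(-2)−(-2))=0 … min(3+(-2),3−(-2))=1
  k=0: (−1)^0·120.0000/(120)·0.9986^6·0.0522^0 = +0.991855
  k=1: (−1)^1·120.0000/(24)·0.9986^4·0.0522^2 = -0.013538
d^3_{-2,-2}(0.1044) = +0.991855 -0.013538 = +0.978317
|D^3_{-2,-2}|² = |d^3_{-2,-2}(β)|² = (+0.978317)² = 0.957105 (the z-rotation phases have unit modulus)

P=0.9571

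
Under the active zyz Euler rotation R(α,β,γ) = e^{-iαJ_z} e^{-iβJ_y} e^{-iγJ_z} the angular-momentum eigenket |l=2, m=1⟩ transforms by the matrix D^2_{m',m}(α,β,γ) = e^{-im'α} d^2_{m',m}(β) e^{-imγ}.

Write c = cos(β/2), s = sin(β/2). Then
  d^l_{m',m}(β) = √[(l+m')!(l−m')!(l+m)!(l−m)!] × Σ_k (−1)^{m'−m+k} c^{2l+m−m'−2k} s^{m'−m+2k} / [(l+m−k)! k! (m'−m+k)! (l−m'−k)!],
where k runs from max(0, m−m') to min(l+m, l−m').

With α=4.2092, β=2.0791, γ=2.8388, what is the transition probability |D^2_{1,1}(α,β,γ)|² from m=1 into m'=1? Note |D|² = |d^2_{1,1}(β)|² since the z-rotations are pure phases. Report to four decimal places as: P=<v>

P=0.2565

D^2_{1,1}(4.2092,2.0791,2.8388) = e^{-i·1·4.2092}·d^2_{1,1}(2.0791)·e^{-i·1·2.8388}. Compute d first:
c=cos(2.0791/2)=0.506608, s=sin(2.0791/2)=0.862176; N=√[6·1·6·1]=6.000000
The bounds max(0,m−m')=0 and min(l+m,l−m')=1 give 2 terms
  k=0: (−1)^0·6.0000/(6)·0.5066^4·0.8622^0 = +0.065870
  k=1: (−1)^1·6.0000/(2)·0.5066^2·0.8622^2 = -0.572345
d^2_{1,1}(2.0791) = +0.065870 -0.572345 = -0.506475
|D^2_{1,1}|² = |d^2_{1,1}(β)|² = (-0.506475)² = 0.256517 (the z-rotation phases have unit modulus)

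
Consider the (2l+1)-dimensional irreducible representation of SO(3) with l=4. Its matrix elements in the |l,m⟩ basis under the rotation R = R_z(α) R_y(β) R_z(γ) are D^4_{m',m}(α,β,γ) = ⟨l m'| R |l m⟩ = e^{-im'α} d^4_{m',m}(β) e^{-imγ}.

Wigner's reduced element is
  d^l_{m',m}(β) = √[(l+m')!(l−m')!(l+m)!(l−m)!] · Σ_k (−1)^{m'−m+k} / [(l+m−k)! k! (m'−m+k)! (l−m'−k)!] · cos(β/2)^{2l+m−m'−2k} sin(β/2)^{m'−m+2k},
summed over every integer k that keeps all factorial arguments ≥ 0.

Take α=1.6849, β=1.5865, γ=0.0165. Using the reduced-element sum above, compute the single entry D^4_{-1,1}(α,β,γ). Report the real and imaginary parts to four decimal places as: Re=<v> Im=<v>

Split into d^4_{-1,1}(β=1.5865) × two z-phases.
Half-angle: c=0.701533, s=0.712637. N=√(6·120·120·6)=720.000000
The bounds max(0,m−m')=2 and min(l+m,l−m')=5 give 4 terms
  k=2: (−1)^0·720.0000/(72)·0.7015^6·0.7126^2 = +0.605376
  k=3: (−1)^1·720.0000/(24)·0.7015^4·0.7126^4 = -1.874075
  k=4: (−1)^2·720.0000/(48)·0.7015^2·0.7126^6 = +0.966936
  k=5: (−1)^3·720.0000/(720)·0.7015^0·0.7126^8 = -0.066519
d^4_{-1,1}(1.5865) = +0.605376 -1.874075 +0.966936 -0.066519 = -0.368283
D = (-0.113856+0.993497i)·(-0.368283)·(+0.999864-0.016499i) = +0.035889-0.366530i

Re=0.0359 Im=-0.3665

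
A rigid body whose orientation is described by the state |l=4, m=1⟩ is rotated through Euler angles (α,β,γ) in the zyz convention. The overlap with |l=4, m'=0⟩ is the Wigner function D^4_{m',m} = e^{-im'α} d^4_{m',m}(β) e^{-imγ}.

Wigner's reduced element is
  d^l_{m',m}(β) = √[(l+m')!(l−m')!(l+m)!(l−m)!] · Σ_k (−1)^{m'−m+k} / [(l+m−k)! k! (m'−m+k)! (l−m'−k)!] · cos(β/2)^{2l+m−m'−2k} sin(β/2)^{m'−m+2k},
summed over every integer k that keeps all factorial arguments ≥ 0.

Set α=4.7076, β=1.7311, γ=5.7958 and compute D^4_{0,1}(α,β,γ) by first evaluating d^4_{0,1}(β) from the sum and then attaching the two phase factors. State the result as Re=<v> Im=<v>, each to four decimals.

First d^4_{0,1}(β=1.7311), then the phase factors e^{-i(0)α} and e^{-i(1)γ}:
With c≡cos(β/2)=0.648221 and s≡sin(β/2)=0.761452, N=[24·24·120·6]^{1/2}=643.987578
k∈{1,2,3,4} keeps every argument non-negative
  k=1: (−1)^0·643.9876/(144)·0.6482^7·0.7615^1 = +0.163765
  k=2: (−1)^1·643.9876/(24)·0.6482^5·0.7615^3 = -1.355847
  k=3: (−1)^2·643.9876/(24)·0.6482^3·0.7615^5 = +1.870892
  k=4: (−1)^3·643.9876/(144)·0.6482^1·0.7615^7 = -0.430265
d^4_{0,1}(1.7311) = +0.163765 -1.355847 +1.870892 -0.430265 = +0.248546
D = (+1.000000+0.000000i)·(+0.248546)·(+0.883560+0.468317i) = +0.219605+0.116398i

Re=0.2196 Im=0.1164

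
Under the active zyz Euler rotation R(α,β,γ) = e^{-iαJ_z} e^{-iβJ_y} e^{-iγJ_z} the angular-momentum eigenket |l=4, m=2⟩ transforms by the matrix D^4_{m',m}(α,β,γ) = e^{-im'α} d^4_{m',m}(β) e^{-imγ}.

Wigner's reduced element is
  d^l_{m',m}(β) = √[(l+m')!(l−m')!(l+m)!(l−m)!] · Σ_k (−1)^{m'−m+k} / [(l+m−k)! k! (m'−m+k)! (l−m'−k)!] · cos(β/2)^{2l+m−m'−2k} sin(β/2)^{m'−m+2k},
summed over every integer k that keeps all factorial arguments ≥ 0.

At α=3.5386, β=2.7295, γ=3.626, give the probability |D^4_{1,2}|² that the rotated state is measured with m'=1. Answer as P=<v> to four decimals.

Split into d^4_{1,2}(β=2.7295) × two z-phases.
c=cos(2.7295/2)=0.204591, s=sin(2.7295/2)=0.978847; N=√[120·6·720·2]=1018.233765
Admissible k: 1..3 (factorial args all ≥0)
  k=1: (−1)^0·1018.2338/(240)·0.2046^7·0.9788^1 = +0.000062
  k=2: (−1)^1·1018.2338/(48)·0.2046^5·0.9788^3 = -0.007132
  k=3: (−1)^2·1018.2338/(72)·0.2046^3·0.9788^5 = +0.108831
d^4_{1,2}(2.7295) = +0.000062 -0.007132 +0.108831 = +0.101762
|D^4_{1,2}|² = |d^4_{1,2}(β)|² = (+0.101762)² = 0.010355 (the z-rotation phases have unit modulus)

P=0.0104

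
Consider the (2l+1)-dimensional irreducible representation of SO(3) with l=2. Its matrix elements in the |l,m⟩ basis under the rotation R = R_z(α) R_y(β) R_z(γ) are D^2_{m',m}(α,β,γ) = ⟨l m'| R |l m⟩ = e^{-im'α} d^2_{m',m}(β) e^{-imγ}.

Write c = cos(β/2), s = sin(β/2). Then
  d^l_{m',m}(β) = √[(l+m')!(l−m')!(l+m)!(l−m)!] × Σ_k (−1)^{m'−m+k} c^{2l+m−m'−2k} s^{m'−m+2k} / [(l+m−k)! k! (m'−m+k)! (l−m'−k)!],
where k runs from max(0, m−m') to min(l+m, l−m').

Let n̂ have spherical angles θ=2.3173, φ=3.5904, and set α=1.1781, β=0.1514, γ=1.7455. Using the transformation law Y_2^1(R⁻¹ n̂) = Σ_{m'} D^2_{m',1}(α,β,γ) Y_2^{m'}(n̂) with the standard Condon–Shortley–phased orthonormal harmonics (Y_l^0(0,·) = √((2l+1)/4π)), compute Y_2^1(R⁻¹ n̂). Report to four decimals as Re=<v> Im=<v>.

Need the full column D^2_{m',1} for m'=−2..2 at α=1.1781, β=0.1514, γ=1.7455.
cos(β/2)=0.997136, sin(β/2)=0.075628
d^2_{-2,1}: single k=3 term ⇒ +0.000863;  D = +0.000707+0.000495i
d^2_{-1,1}: k∈[2..3] ⇒ +0.017061 -0.000033 = +0.017028;  D = +0.014360-0.009151i
d^2_{0,1}: k∈[1..2] ⇒ +0.183662 -0.001057 = +0.182606;  D = -0.031740-0.179826i
d^2_{1,1}: k∈[0..1] ⇒ +0.988594 -0.017061 = +0.971533;  D = -0.948540-0.210114i
d^2_{2,1}: single k=0 term ⇒ -0.149960;  D = +0.085992-0.122855i
Y_2^{m'}(θ=2.3173,φ=3.5904) and Σ D·Y over m':
  (+0.0007+0.0005i)·(+0.1298-0.1627i)  (+0.0144-0.0092i)·(+0.3470-0.1671i)  (-0.0317-0.1798i)·(+0.1209+0.0000i)  (-0.9485-0.2101i)·(-0.3470-0.1671i)  (+0.0860-0.1229i)·(+0.1298+0.1627i)
Y_2^1(R⁻¹ n̂) = +0.324943+0.202077i

Re=0.3249 Im=0.2021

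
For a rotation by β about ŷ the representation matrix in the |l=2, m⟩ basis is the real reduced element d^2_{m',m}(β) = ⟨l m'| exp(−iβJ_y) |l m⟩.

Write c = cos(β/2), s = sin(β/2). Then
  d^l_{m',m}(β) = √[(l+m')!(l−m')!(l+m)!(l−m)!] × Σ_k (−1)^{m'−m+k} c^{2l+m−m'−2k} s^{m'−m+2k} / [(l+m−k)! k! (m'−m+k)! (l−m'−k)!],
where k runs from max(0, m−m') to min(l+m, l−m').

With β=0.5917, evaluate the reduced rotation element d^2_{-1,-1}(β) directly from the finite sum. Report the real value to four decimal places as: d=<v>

d=0.6039

d^2_{-1,-1}(β=0.5917) via Wigner's sum:
c=cos(0.5917/2)=0.956555, s=sin(0.5917/2)=0.291553; N=√[1·6·1·6]=6.000000
Admissible k: 0..1 (factorial args all ≥0)
  k=0: (−1)^0·6.0000/(6)·0.9566^4·0.2916^0 = +0.837219
  k=1: (−1)^1·6.0000/(2)·0.9566^2·0.2916^2 = -0.233333
d^2_{-1,-1}(0.5917) = +0.837219 -0.233333 = +0.603886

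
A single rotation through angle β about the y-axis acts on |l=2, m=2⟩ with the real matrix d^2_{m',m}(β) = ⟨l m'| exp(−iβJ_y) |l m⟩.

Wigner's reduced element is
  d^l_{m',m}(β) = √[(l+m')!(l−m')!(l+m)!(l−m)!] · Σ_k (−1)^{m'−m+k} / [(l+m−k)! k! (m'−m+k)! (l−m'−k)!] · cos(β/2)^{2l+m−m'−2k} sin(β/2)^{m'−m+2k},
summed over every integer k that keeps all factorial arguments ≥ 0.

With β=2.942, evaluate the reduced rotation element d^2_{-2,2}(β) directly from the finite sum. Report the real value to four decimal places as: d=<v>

d=0.9802

d^2_{-2,2}(β=2.942) via Wigner's sum:
Half-angle: c=0.099631, s=0.995024. N=√(1·24·24·1)=24.000000
The bounds max(0,m−m')=4 and min(l+m,l−m')=4 give 1 term
  k=4: (−1)^0·24.0000/(24)·0.0996^0·0.9950^4 = +0.980246
d^2_{-2,2}(2.942) = +0.980246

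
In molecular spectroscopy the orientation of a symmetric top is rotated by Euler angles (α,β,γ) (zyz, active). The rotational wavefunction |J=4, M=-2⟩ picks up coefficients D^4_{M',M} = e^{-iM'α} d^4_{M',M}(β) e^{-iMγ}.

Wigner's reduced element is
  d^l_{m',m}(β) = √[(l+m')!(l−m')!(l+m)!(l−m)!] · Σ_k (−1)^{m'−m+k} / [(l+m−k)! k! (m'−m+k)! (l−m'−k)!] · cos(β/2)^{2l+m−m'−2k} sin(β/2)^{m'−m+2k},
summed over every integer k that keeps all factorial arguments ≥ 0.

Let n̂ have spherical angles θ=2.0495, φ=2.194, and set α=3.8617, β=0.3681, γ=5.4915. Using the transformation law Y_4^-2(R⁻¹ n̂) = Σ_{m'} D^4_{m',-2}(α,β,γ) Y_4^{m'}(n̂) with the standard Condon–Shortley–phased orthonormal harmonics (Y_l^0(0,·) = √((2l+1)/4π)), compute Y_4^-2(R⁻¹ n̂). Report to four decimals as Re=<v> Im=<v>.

Re=0.0262 Im=0.1253

Need the full column D^4_{m',-2} for m'=−4..4 at α=3.8617, β=0.3681, γ=5.4915.
cos(β/2)=0.983111, sin(β/2)=0.183013
d^4_{-4,-2}: single k=2 term ⇒ +0.160013;  D = +0.043257+0.154055i
d^4_{-3,-2}: k∈[1..2] ⇒ +0.607801 -0.063189 = +0.544613;  D = -0.456456-0.297071i
d^4_{-2,-2}: k∈[0..2] ⇒ +0.872607 -0.362876 +0.015719 = +0.525451;  D = +0.520076-0.074965i
d^4_{-1,-2}: k∈[0..2] ⇒ -0.689182 +0.119416 -0.002759 = -0.572525;  D = +0.372119-0.435101i
d^4_{0,-2}: k∈[0..2] ⇒ +0.286878 -0.026511 +0.000345 = +0.260712;  D = -0.003278-0.260691i
d^4_{1,-2}: k∈[0..2] ⇒ -0.079610 +0.004138 -0.000029 = -0.075501;  D = -0.050500-0.056126i
d^4_{2,-2}: k∈[0..2] ⇒ +0.015719 -0.000436 +0.000001 = +0.015284;  D = -0.015178-0.001799i
d^4_{3,-2}: k∈[0..1] ⇒ -0.002190 +0.000025 = -0.002164;  D = -0.001784+0.001226i
d^4_{4,-2}: single k=0 term ⇒ +0.000192;  D = -0.000047+0.000186i
Y_4^{m'}(θ=2.0495,φ=2.194) and Σ D·Y over m':
  (+0.0433+0.1541i)·(-0.2189-0.1660i)  (-0.4565-0.2971i)·(-0.3853+0.1187i)  (+0.5201-0.0750i)·(-0.0408+0.1212i)  (+0.3721-0.4351i)·(-0.1710-0.2379i)  (-0.0033-0.2607i)·(-0.1893+0.0000i)  (-0.0505-0.0561i)·(+0.1710-0.2379i)  (-0.0152-0.0018i)·(-0.0408-0.1212i)  (-0.0018+0.0012i)·(+0.3853+0.1187i)  (-0.0000+0.0002i)·(-0.2189+0.1660i)
Y_4^-2(R⁻¹ n̂) = +0.026152+0.125256i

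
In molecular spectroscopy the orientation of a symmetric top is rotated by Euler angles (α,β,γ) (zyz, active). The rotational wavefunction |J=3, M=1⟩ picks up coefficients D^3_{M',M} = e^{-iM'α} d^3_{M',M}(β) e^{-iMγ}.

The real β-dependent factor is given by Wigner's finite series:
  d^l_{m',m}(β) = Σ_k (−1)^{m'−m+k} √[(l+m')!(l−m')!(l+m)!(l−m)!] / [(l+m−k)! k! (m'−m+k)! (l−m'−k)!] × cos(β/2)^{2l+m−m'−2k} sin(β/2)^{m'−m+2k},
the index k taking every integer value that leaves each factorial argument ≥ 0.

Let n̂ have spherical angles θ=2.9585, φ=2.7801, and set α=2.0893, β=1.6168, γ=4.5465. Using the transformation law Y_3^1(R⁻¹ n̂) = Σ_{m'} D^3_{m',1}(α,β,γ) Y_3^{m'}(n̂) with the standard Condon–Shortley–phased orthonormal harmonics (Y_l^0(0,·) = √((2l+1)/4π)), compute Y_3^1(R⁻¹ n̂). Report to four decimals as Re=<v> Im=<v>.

Need the full column D^3_{m',1} for m'=−3..3 at α=2.0893, β=1.6168, γ=4.5465.
cos(β/2)=0.690656, sin(β/2)=0.723183
d^3_{-3,1}: single k=4 term ⇒ +0.505316;  D = -0.075815+0.499596i
d^3_{-2,1}: k∈[3..4] ⇒ +0.788063 -0.432019 = +0.356043;  D = +0.332219-0.128053i
d^3_{-1,1}: k∈[2..4] ⇒ +0.713996 -1.043775 +0.143051 = -0.186729;  D = +0.144678+0.118050i
d^3_{0,1}: k∈[1..3] ⇒ +0.393685 -1.294919 +0.473254 = -0.427981;  D = +0.070672-0.422105i
d^3_{1,1}: k∈[0..2] ⇒ +0.108536 -0.951995 +0.782832 = -0.060628;  D = -0.056898+0.020938i
d^3_{2,1}: k∈[0..1] ⇒ -0.359384 +0.788063 = +0.428679;  D = -0.327961-0.276057i
d^3_{3,1}: single k=0 term ⇒ +0.460883;  D = -0.083044+0.453339i
Y_3^{m'}(θ=2.9585,φ=2.7801) and Σ D·Y over m':
  (-0.0758+0.4996i)·(-0.0012-0.0022i)  (+0.3322-0.1281i)·(-0.0250-0.0220i)  (+0.1447+0.1181i)·(-0.2110-0.0798i)  (+0.0707-0.4221i)·(-0.6731+0.0000i)  (-0.0569+0.0209i)·(+0.2110-0.0798i)  (-0.3280-0.2761i)·(-0.0250+0.0220i)  (-0.0830+0.4533i)·(+0.0012-0.0022i)
Y_3^1(R⁻¹ n̂) = -0.073746+0.252446i

Re=-0.0737 Im=0.2524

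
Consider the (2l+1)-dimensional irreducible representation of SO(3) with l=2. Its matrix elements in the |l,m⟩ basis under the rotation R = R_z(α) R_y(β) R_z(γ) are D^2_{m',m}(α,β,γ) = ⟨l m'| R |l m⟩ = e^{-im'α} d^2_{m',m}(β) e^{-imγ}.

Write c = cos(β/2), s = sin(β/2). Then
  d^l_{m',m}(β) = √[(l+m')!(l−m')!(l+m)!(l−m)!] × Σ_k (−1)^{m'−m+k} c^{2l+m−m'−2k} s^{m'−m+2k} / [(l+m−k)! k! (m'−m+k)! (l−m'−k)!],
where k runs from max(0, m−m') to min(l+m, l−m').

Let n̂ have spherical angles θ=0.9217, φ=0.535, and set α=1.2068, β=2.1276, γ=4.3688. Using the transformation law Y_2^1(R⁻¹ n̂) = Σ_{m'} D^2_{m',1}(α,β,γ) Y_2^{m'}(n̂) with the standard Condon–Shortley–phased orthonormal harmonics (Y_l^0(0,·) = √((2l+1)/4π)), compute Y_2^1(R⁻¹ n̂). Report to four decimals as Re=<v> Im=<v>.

Need the full column D^2_{m',1} for m'=−2..2 at α=1.2068, β=2.1276, γ=4.3688.
cos(β/2)=0.485554, sin(β/2)=0.874207
d^2_{-2,1}: single k=3 term ⇒ +0.648799;  D = -0.243304-0.601451i
d^2_{-1,1}: k∈[2..3] ⇒ +0.540535 -0.584059 = -0.043524;  D = +0.043515-0.000888i
d^2_{0,1}: k∈[1..2] ⇒ +0.245133 -0.794613 = -0.549480;  D = +0.185102-0.517364i
d^2_{1,1}: k∈[0..1] ⇒ +0.055584 -0.540535 = -0.484951;  D = -0.368531-0.315219i
d^2_{2,1}: single k=0 term ⇒ -0.200150;  D = -0.175724+0.095819i
Y_2^{m'}(θ=0.9217,φ=0.535) and Σ D·Y over m':
  (-0.2433-0.6015i)·(+0.1177-0.2150i)  (+0.0435-0.0009i)·(+0.3200-0.1897i)  (+0.1851-0.5174i)·(+0.0303+0.0000i)  (-0.3685-0.3152i)·(-0.3200-0.1897i)  (-0.1757+0.0958i)·(+0.1177+0.2150i)
Y_2^1(R⁻¹ n̂) = -0.121731+0.101573i

Re=-0.1217 Im=0.1016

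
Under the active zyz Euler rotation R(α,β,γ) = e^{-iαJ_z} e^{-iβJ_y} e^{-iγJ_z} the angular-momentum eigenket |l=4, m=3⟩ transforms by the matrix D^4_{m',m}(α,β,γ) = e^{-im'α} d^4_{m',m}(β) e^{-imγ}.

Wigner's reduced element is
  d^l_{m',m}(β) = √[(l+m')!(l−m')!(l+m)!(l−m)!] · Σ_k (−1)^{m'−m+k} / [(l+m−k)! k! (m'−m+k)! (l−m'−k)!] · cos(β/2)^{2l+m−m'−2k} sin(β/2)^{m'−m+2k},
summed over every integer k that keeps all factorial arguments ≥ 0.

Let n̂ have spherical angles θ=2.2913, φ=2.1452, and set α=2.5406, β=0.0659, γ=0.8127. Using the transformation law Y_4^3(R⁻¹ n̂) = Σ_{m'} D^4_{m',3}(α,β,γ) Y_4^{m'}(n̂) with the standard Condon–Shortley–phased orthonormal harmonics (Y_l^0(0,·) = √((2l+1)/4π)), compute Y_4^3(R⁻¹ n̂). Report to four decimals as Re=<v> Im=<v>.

Need the full column D^4_{m',3} for m'=−4..4 at α=2.5406, β=0.0659, γ=0.8127.
cos(β/2)=0.999457, sin(β/2)=0.032944
d^4_{-4,3}: single k=7 term ⇒ +0.000000;  D = +0.000000+0.000000i
d^4_{-3,3}: k∈[6..7] ⇒ +0.000000 -0.000000 = +0.000000;  D = +0.000000-0.000000i
d^4_{-2,3}: k∈[5..6] ⇒ +0.000000 -0.000000 = +0.000000;  D = -0.000000+0.000000i
d^4_{-1,3}: k∈[4..5] ⇒ +0.000016 -0.000000 = +0.000016;  D = +0.000015+0.000002i
d^4_{0,3}: k∈[3..4] ⇒ +0.000422 -0.000000 = +0.000421;  D = -0.000321-0.000273i
d^4_{1,3}: k∈[2..3] ⇒ +0.008586 -0.000016 = +0.008571;  D = +0.002256+0.008269i
d^4_{2,3}: k∈[1..2] ⇒ +0.122798 -0.000400 = +0.122397;  D = +0.040204-0.115606i
d^4_{3,3}: k∈[0..1] ⇒ +0.995666 -0.007572 = +0.988093;  D = -0.795414+0.586212i
d^4_{4,3}: single k=0 term ⇒ -0.092826;  D = -0.092772+0.003167i
Y_4^{m'}(θ=2.2913,φ=2.1452) and Σ D·Y over m':
  (+0.0000+0.0000i)·(-0.0938-0.1055i)  (+0.0000-0.0000i)·(-0.3464+0.0532i)  (-0.0000+0.0000i)·(-0.1584+0.3528i)  (+0.0000+0.0000i)·(+0.0060+0.0093i)  (-0.0003-0.0003i)·(-0.3625+0.0000i)  (+0.0023+0.0083i)·(-0.0060+0.0093i)  (+0.0402-0.1156i)·(-0.1584-0.3528i)  (-0.7954+0.5862i)·(+0.3464+0.0532i)  (-0.0928+0.0032i)·(-0.0938+0.1055i)
Y_4^3(R⁻¹ n̂) = -0.345466+0.154849i

Re=-0.3455 Im=0.1548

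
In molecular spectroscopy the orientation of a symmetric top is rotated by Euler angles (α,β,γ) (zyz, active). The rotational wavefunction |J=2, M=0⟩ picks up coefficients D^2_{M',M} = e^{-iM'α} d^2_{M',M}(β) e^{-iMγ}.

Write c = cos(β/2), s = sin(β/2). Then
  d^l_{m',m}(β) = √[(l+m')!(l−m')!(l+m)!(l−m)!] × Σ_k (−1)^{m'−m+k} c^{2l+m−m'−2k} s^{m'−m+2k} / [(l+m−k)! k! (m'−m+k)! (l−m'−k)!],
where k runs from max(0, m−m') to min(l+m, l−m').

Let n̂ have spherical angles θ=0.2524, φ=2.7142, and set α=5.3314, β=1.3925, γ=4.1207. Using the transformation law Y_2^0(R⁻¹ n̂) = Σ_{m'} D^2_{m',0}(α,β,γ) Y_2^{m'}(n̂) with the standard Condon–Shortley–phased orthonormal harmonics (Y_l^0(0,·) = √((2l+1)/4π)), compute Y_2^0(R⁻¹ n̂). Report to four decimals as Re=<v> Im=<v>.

Re=-0.3138 Im=0.0000

Need the full column D^2_{m',0} for m'=−2..2 at α=5.3314, β=1.3925, γ=4.1207.
cos(β/2)=0.767253, sin(β/2)=0.641345
d^2_{-2,0}: single k=2 term ⇒ +0.593111;  D = -0.193749-0.560573i
d^2_{-1,0}: k∈[1..2] ⇒ +0.709549 -0.495780 = +0.213769;  D = +0.124035-0.174105i
d^2_{0,0}: k∈[0..2] ⇒ +0.346540 -0.968546 +0.169187 = -0.452819;  D = -0.452819+0.000000i
d^2_{1,0}: k∈[0..1] ⇒ -0.709549 +0.495780 = -0.213769;  D = -0.124035-0.174105i
d^2_{2,0}: single k=0 term ⇒ +0.593111;  D = -0.193749+0.560573i
Y_2^{m'}(θ=0.2524,φ=2.7142) and Σ D·Y over m':
  (-0.1937-0.5606i)·(+0.0158+0.0182i)  (+0.1240-0.1741i)·(-0.1700-0.0774i)  (-0.4528+0.0000i)·(+0.5718+0.0000i)  (-0.1240-0.1741i)·(+0.1700-0.0774i)  (-0.1937+0.5606i)·(+0.0158-0.0182i)
Y_2^0(R⁻¹ n̂) = -0.313800+0.000000i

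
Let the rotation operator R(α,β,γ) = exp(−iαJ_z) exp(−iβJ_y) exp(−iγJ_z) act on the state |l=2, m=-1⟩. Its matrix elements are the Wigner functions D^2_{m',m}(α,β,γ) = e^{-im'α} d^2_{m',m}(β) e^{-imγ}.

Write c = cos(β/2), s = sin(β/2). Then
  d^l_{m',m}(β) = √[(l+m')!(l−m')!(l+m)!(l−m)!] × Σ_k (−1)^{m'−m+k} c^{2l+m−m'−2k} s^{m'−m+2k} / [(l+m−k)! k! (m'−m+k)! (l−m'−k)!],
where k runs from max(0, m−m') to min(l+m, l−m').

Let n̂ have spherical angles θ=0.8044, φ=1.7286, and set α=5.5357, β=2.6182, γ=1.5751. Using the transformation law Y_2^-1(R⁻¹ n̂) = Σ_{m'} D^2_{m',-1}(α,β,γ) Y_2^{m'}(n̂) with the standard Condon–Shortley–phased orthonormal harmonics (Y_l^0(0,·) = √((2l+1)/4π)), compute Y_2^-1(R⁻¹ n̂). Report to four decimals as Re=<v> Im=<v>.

Re=-0.3033 Im=-0.0998

Need the full column D^2_{m',-1} for m'=−2..2 at α=5.5357, β=2.6182, γ=1.5751.
cos(β/2)=0.258719, sin(β/2)=0.965952
d^2_{-2,-1}: single k=1 term ⇒ +0.033456;  D = +0.033349+0.002678i
d^2_{-1,-1}: k∈[0..1] ⇒ +0.004480 -0.187366 = -0.182886;  D = -0.123747-0.134662i
d^2_{0,-1}: k∈[0..1] ⇒ -0.040975 +0.571179 = +0.530204;  D = -0.002282+0.530199i
d^2_{1,-1}: k∈[0..1] ⇒ +0.187366 -0.870609 = -0.683243;  D = +0.466618-0.499087i
d^2_{2,-1}: single k=0 term ⇒ -0.466366;  D = +0.465173-0.033327i
Y_2^{m'}(θ=0.8044,φ=1.7286) and Σ D·Y over m':
  (+0.0333+0.0027i)·(-0.1906+0.0622i)  (-0.1237-0.1347i)·(-0.0607-0.3812i)  (-0.0023+0.5302i)·(+0.1397+0.0000i)  (+0.4666-0.4991i)·(+0.0607-0.3812i)  (+0.4652-0.0333i)·(-0.1906-0.0622i)
Y_2^-1(R⁻¹ n̂) = -0.303338-0.099758i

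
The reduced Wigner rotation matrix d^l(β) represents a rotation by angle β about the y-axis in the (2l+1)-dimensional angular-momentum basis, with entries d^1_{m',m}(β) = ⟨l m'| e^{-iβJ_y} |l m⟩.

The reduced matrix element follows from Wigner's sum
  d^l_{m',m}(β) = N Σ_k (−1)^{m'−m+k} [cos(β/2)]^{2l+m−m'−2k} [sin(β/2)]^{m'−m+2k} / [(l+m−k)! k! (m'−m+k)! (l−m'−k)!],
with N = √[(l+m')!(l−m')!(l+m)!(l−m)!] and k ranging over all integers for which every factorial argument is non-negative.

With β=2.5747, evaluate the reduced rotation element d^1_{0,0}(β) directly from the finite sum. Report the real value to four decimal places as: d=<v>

d^1_{0,0}(β=2.5747) via Wigner's sum:
With c≡cos(β/2)=0.279666 and s≡sin(β/2)=0.960097, N=[1·1·1·1]^{1/2}=1.000000
k∈{0,1} keeps every argument non-negative
  k=0: (−1)^0·1.0000/(1)·0.2797^2·0.9601^0 = +0.078213
  k=1: (−1)^1·1.0000/(1)·0.2797^0·0.9601^2 = -0.921787
d^1_{0,0}(2.5747) = +0.078213 -0.921787 = -0.843574

d=-0.8436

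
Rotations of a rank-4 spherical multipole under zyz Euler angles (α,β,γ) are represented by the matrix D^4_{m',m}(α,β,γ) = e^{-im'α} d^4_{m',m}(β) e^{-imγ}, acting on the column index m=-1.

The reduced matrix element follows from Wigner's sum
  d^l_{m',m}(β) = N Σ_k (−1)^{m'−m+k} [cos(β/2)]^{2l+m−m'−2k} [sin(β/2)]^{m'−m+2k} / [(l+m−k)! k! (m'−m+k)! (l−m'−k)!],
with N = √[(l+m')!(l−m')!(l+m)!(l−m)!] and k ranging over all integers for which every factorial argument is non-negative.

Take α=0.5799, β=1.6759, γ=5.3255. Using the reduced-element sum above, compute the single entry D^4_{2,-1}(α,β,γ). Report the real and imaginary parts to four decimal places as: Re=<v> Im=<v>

D^4_{2,-1}(0.5799,1.6759,5.3255) = e^{-i·2·0.5799}·d^4_{2,-1}(1.6759)·e^{-i·-1·5.3255}. Compute d first:
c=cos(1.6759/2)=0.668988, s=sin(1.6759/2)=0.743273; N=√[720·2·6·120]=1018.233765
The bounds max(0,m−m')=0 and min(l+m,l−m')=2 give 3 terms
  k=0: (−1)^3·1018.2338/(72)·0.6690^5·0.7433^3 = -0.778130
  k=1: (−1)^4·1018.2338/(48)·0.6690^3·0.7433^5 = +1.440800
  k=2: (−1)^5·1018.2338/(240)·0.6690^1·0.7433^7 = -0.355708
d^4_{2,-1}(1.6759) = -0.778130 +1.440800 -0.355708 = +0.306962
Phases: e^{-i·(2)·0.5799}=+0.399523-0.916723i, e^{-i·(-1)·5.3255}=+0.575415-0.817862i ⇒ D=-0.159578-0.262222i

Re=-0.1596 Im=-0.2622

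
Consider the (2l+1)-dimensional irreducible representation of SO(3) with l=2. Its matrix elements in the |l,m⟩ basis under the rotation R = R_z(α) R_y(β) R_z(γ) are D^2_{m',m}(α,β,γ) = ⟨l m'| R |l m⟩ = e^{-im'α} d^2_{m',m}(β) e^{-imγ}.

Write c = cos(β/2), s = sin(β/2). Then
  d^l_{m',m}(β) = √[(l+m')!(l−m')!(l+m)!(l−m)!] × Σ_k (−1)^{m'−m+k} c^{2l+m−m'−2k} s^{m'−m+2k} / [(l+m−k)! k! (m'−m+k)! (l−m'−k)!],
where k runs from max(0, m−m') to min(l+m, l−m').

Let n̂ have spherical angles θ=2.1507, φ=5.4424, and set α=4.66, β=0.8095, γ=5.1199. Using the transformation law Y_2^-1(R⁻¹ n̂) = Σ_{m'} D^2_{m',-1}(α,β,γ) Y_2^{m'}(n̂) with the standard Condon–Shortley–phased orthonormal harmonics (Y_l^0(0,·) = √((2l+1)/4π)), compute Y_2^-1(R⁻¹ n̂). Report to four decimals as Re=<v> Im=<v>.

Need the full column D^2_{m',-1} for m'=−2..2 at α=4.66, β=0.8095, γ=5.1199.
cos(β/2)=0.919201, sin(β/2)=0.393789
d^2_{-2,-1}: single k=1 term ⇒ +0.611681;  D = -0.182360+0.583865i
d^2_{-1,-1}: k∈[0..1] ⇒ +0.713907 -0.393069 = +0.320838;  D = -0.300819-0.111557i
d^2_{0,-1}: k∈[0..1] ⇒ -0.749153 +0.137492 = -0.611661;  D = -0.242417+0.561572i
d^2_{1,-1}: k∈[0..1] ⇒ +0.393069 -0.024047 = +0.369023;  D = +0.330680+0.163794i
d^2_{2,-1}: single k=0 term ⇒ -0.112262;  D = +0.055028-0.097850i
Y_2^{m'}(θ=2.1507,φ=5.4424) and Σ D·Y over m':
  (-0.1824+0.5839i)·(-0.0299+0.2686i)  (-0.3008-0.1116i)·(-0.2361-0.2639i)  (-0.2424+0.5616i)·(-0.0313+0.0000i)  (+0.3307+0.1638i)·(+0.2361-0.2639i)  (+0.0550-0.0978i)·(-0.0299-0.2686i)
Y_2^-1(R⁻¹ n̂) = -0.008832-0.038734i

Re=-0.0088 Im=-0.0387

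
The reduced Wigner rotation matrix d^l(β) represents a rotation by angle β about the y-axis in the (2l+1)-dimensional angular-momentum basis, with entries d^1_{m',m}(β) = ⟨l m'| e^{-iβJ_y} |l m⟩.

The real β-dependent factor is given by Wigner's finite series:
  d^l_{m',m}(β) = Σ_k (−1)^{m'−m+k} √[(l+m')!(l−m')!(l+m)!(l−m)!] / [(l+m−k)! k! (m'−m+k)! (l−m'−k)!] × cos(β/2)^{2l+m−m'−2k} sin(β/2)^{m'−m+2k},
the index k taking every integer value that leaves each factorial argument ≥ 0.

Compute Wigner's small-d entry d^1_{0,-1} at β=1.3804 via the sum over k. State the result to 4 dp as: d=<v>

d^1_{0,-1}(β=1.3804) via Wigner's sum:
With c≡cos(β/2)=0.771119 and s≡sin(β/2)=0.636691, N=[1·1·1·2]^{1/2}=1.414214
The bounds max(0,m−m')=0 and min(l+m,l−m')=0 give 1 term
  k=0: (−1)^1·1.4142/(1)·0.7711^1·0.6367^1 = -0.694329
d^1_{0,-1}(1.3804) = -0.694329

d=-0.6943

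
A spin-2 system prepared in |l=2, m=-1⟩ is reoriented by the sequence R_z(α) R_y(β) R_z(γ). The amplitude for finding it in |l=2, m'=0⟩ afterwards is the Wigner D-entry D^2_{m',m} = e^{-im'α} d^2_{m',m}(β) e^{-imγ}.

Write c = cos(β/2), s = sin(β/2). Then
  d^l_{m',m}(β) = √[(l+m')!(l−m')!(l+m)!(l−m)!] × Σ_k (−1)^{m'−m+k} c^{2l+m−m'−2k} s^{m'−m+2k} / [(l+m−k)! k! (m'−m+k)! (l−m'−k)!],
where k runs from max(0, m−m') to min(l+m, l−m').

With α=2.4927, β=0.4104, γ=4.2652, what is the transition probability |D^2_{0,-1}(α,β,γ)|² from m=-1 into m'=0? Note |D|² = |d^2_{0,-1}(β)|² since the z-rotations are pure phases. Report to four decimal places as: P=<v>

P=0.2008

D^2_{0,-1}(2.4927,0.4104,4.2652) = e^{-i·0·2.4927}·d^2_{0,-1}(0.4104)·e^{-i·-1·4.2652}. Compute d first:
Half-angle: c=0.979020, s=0.203763. N=√(2·2·1·6)=4.898979
k∈{0,1} keeps every argument non-negative
  k=0: (−1)^1·4.8990/(2)·0.9790^3·0.2038^1 = -0.468356
  k=1: (−1)^2·4.8990/(2)·0.9790^1·0.2038^3 = +0.020288
d^2_{0,-1}(0.4104) = -0.468356 +0.020288 = -0.448068
|D^2_{0,-1}|² = |d^2_{0,-1}(β)|² = (-0.448068)² = 0.200765 (the z-rotation phases have unit modulus)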